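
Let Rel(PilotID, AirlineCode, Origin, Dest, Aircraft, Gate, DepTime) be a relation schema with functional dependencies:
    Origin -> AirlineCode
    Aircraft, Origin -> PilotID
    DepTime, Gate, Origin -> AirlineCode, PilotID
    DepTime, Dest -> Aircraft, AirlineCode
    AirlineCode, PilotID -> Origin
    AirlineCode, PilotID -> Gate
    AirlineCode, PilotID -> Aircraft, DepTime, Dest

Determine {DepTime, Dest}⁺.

Start with {DepTime, Dest}.
DepTime, Dest -> Aircraft, AirlineCode applies; add {Aircraft, AirlineCode} → now {Aircraft, AirlineCode, DepTime, Dest}.
No further FD applies.

{Aircraft, AirlineCode, DepTime, Dest}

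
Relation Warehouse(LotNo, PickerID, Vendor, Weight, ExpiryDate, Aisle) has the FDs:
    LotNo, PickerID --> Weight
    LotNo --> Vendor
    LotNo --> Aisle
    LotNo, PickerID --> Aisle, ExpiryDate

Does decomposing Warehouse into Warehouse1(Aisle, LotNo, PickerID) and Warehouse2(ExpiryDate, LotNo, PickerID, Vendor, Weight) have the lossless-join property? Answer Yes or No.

Yes

Common attributes: {LotNo, PickerID}; their closure is {Aisle, ExpiryDate, LotNo, PickerID, Vendor, Weight}.
Since Warehouse1 ⊆ {Aisle, ExpiryDate, LotNo, PickerID, Vendor, Weight}, the intersection is a superkey of Warehouse1; the decomposition is lossless.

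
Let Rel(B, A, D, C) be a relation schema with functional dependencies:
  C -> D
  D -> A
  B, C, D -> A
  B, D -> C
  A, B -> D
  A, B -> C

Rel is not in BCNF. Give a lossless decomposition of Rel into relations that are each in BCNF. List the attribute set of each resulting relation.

{A, D}; {B, C}; {C, D}

Candidate keys of the original relation: {A, B}, {B, C}, {B, D}.
Within {A, B, C, D}: {C}⁺ ∩ {A, B, C, D} = {A, C, D}, not the whole set, so C -> A, D violates BCNF; decompose into {A, C, D} and {B, C}.
Within {A, C, D}: {D}⁺ ∩ {A, C, D} = {A, D}, not the whole set, so D -> A violates BCNF; decompose into {A, D} and {C, D}.
{A, D} is in BCNF.
{C, D} is in BCNF.
{B, C} is in BCNF.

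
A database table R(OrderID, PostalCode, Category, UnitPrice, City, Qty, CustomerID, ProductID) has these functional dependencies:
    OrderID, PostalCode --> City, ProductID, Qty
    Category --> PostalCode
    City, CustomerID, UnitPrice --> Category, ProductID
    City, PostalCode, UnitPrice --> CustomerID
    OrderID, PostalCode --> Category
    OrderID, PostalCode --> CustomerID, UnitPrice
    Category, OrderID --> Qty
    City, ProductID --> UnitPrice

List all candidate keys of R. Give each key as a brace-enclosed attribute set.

No FD produces {OrderID}, so it must be in every candidate key.
Closure of {Category, OrderID} is {Category, City, CustomerID, OrderID, PostalCode, ProductID, Qty, UnitPrice}, the whole schema; {Category, OrderID} is a candidate key.
Closure of {OrderID, PostalCode} is {Category, City, CustomerID, OrderID, PostalCode, ProductID, Qty, UnitPrice}, the whole schema; {OrderID, PostalCode} is a candidate key.
Closure of {City, CustomerID, OrderID, ProductID} is {Category, City, CustomerID, OrderID, PostalCode, ProductID, Qty, UnitPrice}, the whole schema; {City, CustomerID, OrderID, ProductID} is a candidate key.
Closure of {City, CustomerID, OrderID, UnitPrice} is {Category, City, CustomerID, OrderID, PostalCode, ProductID, Qty, UnitPrice}, the whole schema; {City, CustomerID, OrderID, UnitPrice} is a candidate key.
Any other superkey properly contains one of these, so there are no further candidate keys.

{Category, OrderID}, {City, CustomerID, OrderID, ProductID}, {City, CustomerID, OrderID, UnitPrice}, {OrderID, PostalCode}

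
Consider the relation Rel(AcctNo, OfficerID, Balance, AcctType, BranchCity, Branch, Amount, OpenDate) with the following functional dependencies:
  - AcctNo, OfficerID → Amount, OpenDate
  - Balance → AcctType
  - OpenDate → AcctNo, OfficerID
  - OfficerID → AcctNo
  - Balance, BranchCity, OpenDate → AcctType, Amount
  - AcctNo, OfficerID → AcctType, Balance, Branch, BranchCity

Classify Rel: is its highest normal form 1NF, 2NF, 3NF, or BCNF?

2NF

Candidate keys: {OfficerID}, {OpenDate}. Prime attributes: {OfficerID, OpenDate}.
For Balance → AcctType we have {Balance}⁺ = {AcctType, Balance}; {Balance} is not a superkey, so BCNF fails.
Because {AcctType} is non-prime and the left side of Balance → AcctType is not a superkey, the relation is not in 3NF.
With only single-attribute keys there can be no partial dependency, so 2NF holds.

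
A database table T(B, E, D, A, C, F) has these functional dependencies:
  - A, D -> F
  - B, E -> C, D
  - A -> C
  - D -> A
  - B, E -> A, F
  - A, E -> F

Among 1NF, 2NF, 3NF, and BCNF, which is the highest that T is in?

Candidate key: {B, E}. Prime attributes: {B, E}.
A, D -> F breaks BCNF: {A, D}⁺ = {A, C, D, F}, so {A, D} is not a superkey.
A, D -> F has non-prime {F} on the right and a non-superkey on the left, so 3NF fails.
No proper subset of a key has a non-prime attribute in its closure, so there is no partial dependency; 2NF holds.

2NF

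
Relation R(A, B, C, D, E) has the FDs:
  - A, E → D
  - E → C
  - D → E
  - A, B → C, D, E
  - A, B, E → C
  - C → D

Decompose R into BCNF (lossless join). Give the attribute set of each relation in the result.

{A, B, E}; {C, D, E}

Candidate key of the original relation: {A, B}.
In {A, B, C, D, E}, {A, E} is not a superkey ({A, E}⁺ restricted to this set is {A, C, D, E}), so split on A, E → C, D into {A, C, D, E} and {A, B, E}.
In {A, C, D, E}, {E} is not a superkey ({E}⁺ restricted to this set is {C, D, E}), so split on E → C, D into {C, D, E} and {A, E}.
{C, D, E}: every determinant is a superkey — BCNF.
{A, E}: every determinant is a superkey — BCNF.
{A, B, E}: every determinant is a superkey — BCNF.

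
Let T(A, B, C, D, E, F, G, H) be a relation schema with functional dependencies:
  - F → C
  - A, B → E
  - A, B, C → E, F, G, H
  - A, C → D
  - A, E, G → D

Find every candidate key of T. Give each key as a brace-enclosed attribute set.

{A, B, C}, {A, B, F}

{A, B} never appear on the right of any FD, so every key must include all of them.
{A, B, C}⁺ = {A, B, C, D, E, F, G, H} — all of the relation — so {A, B, C} is a candidate key.
{A, B, F}⁺ = {A, B, C, D, E, F, G, H} — all of the relation — so {A, B, F} is a candidate key.
No proper subset of any of these is a key, and no other minimal superkey exists.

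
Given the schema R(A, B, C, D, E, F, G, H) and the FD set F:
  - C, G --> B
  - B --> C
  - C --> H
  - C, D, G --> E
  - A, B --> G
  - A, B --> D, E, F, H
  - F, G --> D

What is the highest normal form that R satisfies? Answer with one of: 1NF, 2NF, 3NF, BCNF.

1NF

Candidate keys: {A, B}, {A, C, G}. Prime attributes: {A, B, C, G}.
C, G --> B: {C, G}⁺ = {B, C, G, H}, which is not all of the attributes, so the left side is not a superkey — BCNF is violated.
Because {H} is non-prime and the left side of C --> H is not a superkey, the relation is not in 3NF.
The proper key subset {B} of {A, B} determines non-prime {H}, so the relation is not even in 2NF.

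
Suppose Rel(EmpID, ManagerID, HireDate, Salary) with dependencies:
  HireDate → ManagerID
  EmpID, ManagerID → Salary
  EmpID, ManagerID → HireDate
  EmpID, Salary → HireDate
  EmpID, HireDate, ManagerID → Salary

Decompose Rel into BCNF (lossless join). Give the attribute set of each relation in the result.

{EmpID, HireDate, Salary}; {HireDate, ManagerID}

Candidate keys of the original relation: {EmpID, HireDate}, {EmpID, ManagerID}, {EmpID, Salary}.
In {EmpID, HireDate, ManagerID, Salary}, {HireDate} is not a superkey ({HireDate}⁺ restricted to this set is {HireDate, ManagerID}), so split on HireDate → ManagerID into {HireDate, ManagerID} and {EmpID, HireDate, Salary}.
{HireDate, ManagerID} is in BCNF.
{EmpID, HireDate, Salary} is in BCNF.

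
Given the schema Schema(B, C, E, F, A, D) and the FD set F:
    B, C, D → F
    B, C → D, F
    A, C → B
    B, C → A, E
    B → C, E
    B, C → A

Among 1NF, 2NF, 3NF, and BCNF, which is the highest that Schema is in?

Candidate keys: {A, C}, {B}. Prime attributes: {A, B, C}.
Every FD has a superkey on the left, so the relation is in BCNF.

BCNF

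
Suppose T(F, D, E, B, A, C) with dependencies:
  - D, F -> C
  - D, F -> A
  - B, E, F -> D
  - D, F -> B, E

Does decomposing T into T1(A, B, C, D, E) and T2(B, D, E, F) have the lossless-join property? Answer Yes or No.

No

The shared attributes are {B, D, E} and {B, D, E}⁺ = {B, D, E}.
The closure covers neither T1 nor T2 entirely; the join is not lossless.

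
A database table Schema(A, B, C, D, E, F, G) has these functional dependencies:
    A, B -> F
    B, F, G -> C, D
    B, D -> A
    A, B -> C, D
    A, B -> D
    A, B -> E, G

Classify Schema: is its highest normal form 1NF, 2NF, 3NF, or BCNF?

Candidate keys: {A, B}, {B, D}, {B, F, G}. Prime attributes: {A, B, D, F, G}.
The left-hand side of every FD is a superkey, so BCNF is satisfied.

BCNF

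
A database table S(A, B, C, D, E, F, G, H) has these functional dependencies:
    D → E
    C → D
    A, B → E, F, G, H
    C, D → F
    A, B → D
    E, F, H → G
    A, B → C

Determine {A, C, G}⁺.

{A, C, D, E, F, G}

Start with {A, C, G}.
C → D applies; add {D} → now {A, C, D, G}.
C, D → F applies; add {F} → now {A, C, D, F, G}.
D → E applies; add {E} → now {A, C, D, E, F, G}.
No further FD applies.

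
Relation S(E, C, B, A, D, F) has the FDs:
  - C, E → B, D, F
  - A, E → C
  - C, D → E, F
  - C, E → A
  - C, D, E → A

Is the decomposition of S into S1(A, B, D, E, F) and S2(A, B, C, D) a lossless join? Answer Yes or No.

No

The shared attributes are {A, B, D} and {A, B, D}⁺ = {A, B, D}.
The closure covers neither S1 nor S2 entirely; the join is not lossless.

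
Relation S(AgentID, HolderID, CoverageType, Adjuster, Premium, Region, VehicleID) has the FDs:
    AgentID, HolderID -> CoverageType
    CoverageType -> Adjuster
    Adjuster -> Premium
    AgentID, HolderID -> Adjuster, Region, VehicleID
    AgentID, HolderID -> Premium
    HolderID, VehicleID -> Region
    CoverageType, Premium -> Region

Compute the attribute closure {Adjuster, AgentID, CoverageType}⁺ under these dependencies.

Start with {Adjuster, AgentID, CoverageType}.
Adjuster -> Premium applies; add {Premium} → now {Adjuster, AgentID, CoverageType, Premium}.
CoverageType, Premium -> Region applies; add {Region} → now {Adjuster, AgentID, CoverageType, Premium, Region}.
No further FD applies.

{Adjuster, AgentID, CoverageType, Premium, Region}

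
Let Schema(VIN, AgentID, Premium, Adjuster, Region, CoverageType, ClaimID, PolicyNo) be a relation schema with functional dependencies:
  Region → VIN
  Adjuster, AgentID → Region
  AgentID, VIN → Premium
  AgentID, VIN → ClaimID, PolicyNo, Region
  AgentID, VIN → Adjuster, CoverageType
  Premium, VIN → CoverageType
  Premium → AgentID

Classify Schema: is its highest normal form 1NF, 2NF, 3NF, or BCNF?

Candidate keys: {Adjuster, AgentID}, {Adjuster, Premium}, {AgentID, Region}, {AgentID, VIN}, {Premium, Region}, {Premium, VIN}. Prime attributes: {Adjuster, AgentID, Premium, Region, VIN}.
Region → VIN: {Region}⁺ = {Region, VIN}, which is not all of the attributes, so the left side is not a superkey — BCNF is violated.
But every attribute on its right side ({VIN}) is prime, and the same holds for every other non-superkey FD, so 3NF still holds.

3NF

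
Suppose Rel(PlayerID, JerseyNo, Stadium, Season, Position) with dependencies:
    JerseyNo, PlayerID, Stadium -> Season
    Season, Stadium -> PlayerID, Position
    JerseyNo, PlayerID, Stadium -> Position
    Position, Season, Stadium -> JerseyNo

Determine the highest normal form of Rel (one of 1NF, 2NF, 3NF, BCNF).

BCNF

Candidate keys: {JerseyNo, PlayerID, Stadium}, {Season, Stadium}. Prime attributes: {JerseyNo, PlayerID, Season, Stadium}.
The left-hand side of every FD is a superkey, so BCNF is satisfied.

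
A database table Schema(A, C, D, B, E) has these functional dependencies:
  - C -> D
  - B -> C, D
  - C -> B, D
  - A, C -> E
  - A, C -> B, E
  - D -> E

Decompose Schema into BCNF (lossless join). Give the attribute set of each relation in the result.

Candidate keys of the original relation: {A, B}, {A, C}.
Within {A, B, C, D, E}: {C}⁺ ∩ {A, B, C, D, E} = {B, C, D, E}, not the whole set, so C -> B, D, E violates BCNF; decompose into {B, C, D, E} and {A, C}.
Within {B, C, D, E}: {D}⁺ ∩ {B, C, D, E} = {D, E}, not the whole set, so D -> E violates BCNF; decompose into {D, E} and {B, C, D}.
{D, E}: every determinant is a superkey — BCNF.
{B, C, D}: every determinant is a superkey — BCNF.
{A, C}: every determinant is a superkey — BCNF.

{A, C}; {B, C, D}; {D, E}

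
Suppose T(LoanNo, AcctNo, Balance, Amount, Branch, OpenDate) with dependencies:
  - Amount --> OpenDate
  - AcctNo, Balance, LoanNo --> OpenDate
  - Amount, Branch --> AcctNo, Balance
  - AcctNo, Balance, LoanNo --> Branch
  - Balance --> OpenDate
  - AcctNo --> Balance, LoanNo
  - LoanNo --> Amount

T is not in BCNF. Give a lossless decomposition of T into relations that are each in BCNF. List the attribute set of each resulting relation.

Candidate keys of the original relation: {AcctNo}, {Amount, Branch}, {Branch, LoanNo}.
In {AcctNo, Amount, Balance, Branch, LoanNo, OpenDate}, {Amount} is not a superkey ({Amount}⁺ restricted to this set is {Amount, OpenDate}), so split on Amount --> OpenDate into {Amount, OpenDate} and {AcctNo, Amount, Balance, Branch, LoanNo}.
{Amount, OpenDate}: every determinant is a superkey — BCNF.
In {AcctNo, Amount, Balance, Branch, LoanNo}, {LoanNo} is not a superkey ({LoanNo}⁺ restricted to this set is {Amount, LoanNo}), so split on LoanNo --> Amount into {Amount, LoanNo} and {AcctNo, Balance, Branch, LoanNo}.
{Amount, LoanNo}: every determinant is a superkey — BCNF.
{AcctNo, Balance, Branch, LoanNo}: every determinant is a superkey — BCNF.

{AcctNo, Balance, Branch, LoanNo}; {Amount, LoanNo}; {Amount, OpenDate}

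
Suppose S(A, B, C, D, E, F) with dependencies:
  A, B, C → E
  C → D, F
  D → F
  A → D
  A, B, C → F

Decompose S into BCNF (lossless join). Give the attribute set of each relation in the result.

Candidate key of the original relation: {A, B, C}.
In {A, B, C, D, E, F}, {C} is not a superkey ({C}⁺ restricted to this set is {C, D, F}), so split on C → D, F into {C, D, F} and {A, B, C, E}.
In {C, D, F}, {D} is not a superkey ({D}⁺ restricted to this set is {D, F}), so split on D → F into {D, F} and {C, D}.
{D, F} has no BCNF violation.
{C, D} has no BCNF violation.
{A, B, C, E} has no BCNF violation.

{A, B, C, E}; {C, D}; {D, F}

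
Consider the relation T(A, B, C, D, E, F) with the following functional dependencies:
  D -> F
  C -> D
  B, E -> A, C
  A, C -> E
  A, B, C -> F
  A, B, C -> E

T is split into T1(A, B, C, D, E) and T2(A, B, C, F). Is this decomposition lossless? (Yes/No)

Yes

Common attributes: {A, B, C}; their closure is {A, B, C, D, E, F}.
Since T1 ⊆ {A, B, C, D, E, F}, the intersection is a superkey of T1; the decomposition is lossless.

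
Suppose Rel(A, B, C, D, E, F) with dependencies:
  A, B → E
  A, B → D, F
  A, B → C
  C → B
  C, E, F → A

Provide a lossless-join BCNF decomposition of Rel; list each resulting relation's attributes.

{A, C, D, E, F}; {B, C}

Candidate keys of the original relation: {A, B}, {A, C}, {C, E, F}.
Within {A, B, C, D, E, F}: {C}⁺ ∩ {A, B, C, D, E, F} = {B, C}, not the whole set, so C → B violates BCNF; decompose into {B, C} and {A, C, D, E, F}.
{B, C} is in BCNF.
{A, C, D, E, F} is in BCNF.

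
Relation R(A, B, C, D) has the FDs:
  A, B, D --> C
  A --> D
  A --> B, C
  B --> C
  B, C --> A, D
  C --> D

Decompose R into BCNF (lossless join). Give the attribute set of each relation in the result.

{A, B, C}; {C, D}

Candidate keys of the original relation: {A}, {B}.
In {A, B, C, D}, {C} is not a superkey ({C}⁺ restricted to this set is {C, D}), so split on C --> D into {C, D} and {A, B, C}.
{C, D} is in BCNF.
{A, B, C} is in BCNF.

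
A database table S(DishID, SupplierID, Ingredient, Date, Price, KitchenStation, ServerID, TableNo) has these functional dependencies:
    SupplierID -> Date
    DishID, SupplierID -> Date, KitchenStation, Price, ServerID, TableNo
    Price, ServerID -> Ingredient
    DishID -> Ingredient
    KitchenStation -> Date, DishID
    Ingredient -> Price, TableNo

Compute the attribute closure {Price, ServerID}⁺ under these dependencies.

{Ingredient, Price, ServerID, TableNo}

Start with {Price, ServerID}.
Price, ServerID -> Ingredient applies; add {Ingredient} → now {Ingredient, Price, ServerID}.
Ingredient -> Price, TableNo applies; add {TableNo} → now {Ingredient, Price, ServerID, TableNo}.
No further FD applies.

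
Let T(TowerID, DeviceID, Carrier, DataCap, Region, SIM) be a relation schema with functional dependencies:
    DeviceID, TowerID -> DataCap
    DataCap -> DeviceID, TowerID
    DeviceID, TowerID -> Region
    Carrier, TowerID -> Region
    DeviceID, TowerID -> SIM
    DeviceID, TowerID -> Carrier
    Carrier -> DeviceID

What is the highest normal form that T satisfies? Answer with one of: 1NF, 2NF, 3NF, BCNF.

Candidate keys: {Carrier, TowerID}, {DataCap}, {DeviceID, TowerID}. Prime attributes: {Carrier, DataCap, DeviceID, TowerID}.
Carrier -> DeviceID: {Carrier}⁺ = {Carrier, DeviceID}, which is not all of the attributes, so the left side is not a superkey — BCNF is violated.
Since {DeviceID} ⊆ prime attributes and every other non-superkey FD also has a prime right side, the schema is in 3NF.

3NF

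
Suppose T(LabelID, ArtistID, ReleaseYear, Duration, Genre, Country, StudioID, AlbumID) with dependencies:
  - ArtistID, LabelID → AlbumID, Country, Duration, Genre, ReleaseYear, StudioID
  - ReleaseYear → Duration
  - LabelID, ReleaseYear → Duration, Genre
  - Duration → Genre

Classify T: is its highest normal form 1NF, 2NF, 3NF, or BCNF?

Candidate key: {ArtistID, LabelID}. Prime attributes: {ArtistID, LabelID}.
For ReleaseYear → Duration we have {ReleaseYear}⁺ = {Duration, Genre, ReleaseYear}; {ReleaseYear} is not a superkey, so BCNF fails.
ReleaseYear → Duration determines the non-prime attribute {Duration} from a non-superkey — 3NF is violated.
No non-prime attribute depends on a proper subset of any candidate key, so 2NF holds.

2NF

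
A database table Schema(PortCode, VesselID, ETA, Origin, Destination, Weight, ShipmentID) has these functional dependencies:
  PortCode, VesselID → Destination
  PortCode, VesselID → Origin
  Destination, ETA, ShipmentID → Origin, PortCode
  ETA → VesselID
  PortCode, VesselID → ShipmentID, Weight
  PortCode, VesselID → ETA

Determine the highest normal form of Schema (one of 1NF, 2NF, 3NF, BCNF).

3NF

Candidate keys: {Destination, ETA, ShipmentID}, {ETA, PortCode}, {PortCode, VesselID}. Prime attributes: {Destination, ETA, PortCode, ShipmentID, VesselID}.
ETA → VesselID breaks BCNF: {ETA}⁺ = {ETA, VesselID}, so {ETA} is not a superkey.
Its right-hand attributes {VesselID} are all prime, as are those of every other non-superkey FD — the relation is in 3NF.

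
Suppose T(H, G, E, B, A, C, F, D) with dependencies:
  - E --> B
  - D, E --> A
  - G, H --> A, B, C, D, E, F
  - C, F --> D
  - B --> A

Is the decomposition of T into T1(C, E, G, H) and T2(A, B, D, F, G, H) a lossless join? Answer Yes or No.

Yes

Common attributes: {G, H}; their closure is {A, B, C, D, E, F, G, H}.
Since T1 ⊆ {A, B, C, D, E, F, G, H}, the intersection is a superkey of T1; the decomposition is lossless.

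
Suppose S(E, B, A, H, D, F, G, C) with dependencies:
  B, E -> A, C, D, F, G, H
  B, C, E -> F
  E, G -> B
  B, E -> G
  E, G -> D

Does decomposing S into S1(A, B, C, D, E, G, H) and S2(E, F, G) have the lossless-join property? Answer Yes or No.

Common attributes: {E, G}; their closure is {A, B, C, D, E, F, G, H}.
This includes all of S1, so the common attributes are a superkey of S1 — the join is lossless.

Yes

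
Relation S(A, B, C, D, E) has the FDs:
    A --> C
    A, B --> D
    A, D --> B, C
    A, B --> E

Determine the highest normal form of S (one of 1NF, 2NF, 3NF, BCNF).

1NF

Candidate keys: {A, B}, {A, D}. Prime attributes: {A, B, D}.
A --> C breaks BCNF: {A}⁺ = {A, C}, so {A} is not a superkey.
Because {C} is non-prime and the left side of A --> C is not a superkey, the relation is not in 3NF.
The proper key subset {A} of {A, B} determines non-prime {C}, so the relation is not even in 2NF.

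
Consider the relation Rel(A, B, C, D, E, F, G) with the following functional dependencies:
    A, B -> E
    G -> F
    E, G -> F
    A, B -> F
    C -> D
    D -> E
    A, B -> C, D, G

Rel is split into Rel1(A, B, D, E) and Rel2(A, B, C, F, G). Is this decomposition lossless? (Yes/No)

Yes

Common attributes: {A, B}; their closure is {A, B, C, D, E, F, G}.
Since Rel1 ⊆ {A, B, C, D, E, F, G}, the intersection is a superkey of Rel1; the decomposition is lossless.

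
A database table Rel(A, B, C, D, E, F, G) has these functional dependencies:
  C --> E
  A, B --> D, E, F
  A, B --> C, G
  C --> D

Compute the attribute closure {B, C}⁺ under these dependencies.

{B, C, D, E}

Start with {B, C}.
C --> E applies; add {E} → now {B, C, E}.
C --> D applies; add {D} → now {B, C, D, E}.
No further FD applies.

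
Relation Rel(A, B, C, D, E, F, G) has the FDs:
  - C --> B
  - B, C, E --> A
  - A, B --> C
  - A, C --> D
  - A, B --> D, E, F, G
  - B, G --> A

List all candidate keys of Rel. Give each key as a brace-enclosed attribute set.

{A, B}, {A, C}, {B, G}, {C, E}, {C, G}

{A, B} is a candidate key since {A, B}⁺ = {A, B, C, D, E, F, G} covers every attribute.
{A, C} is a candidate key since {A, C}⁺ = {A, B, C, D, E, F, G} covers every attribute.
{B, G} is a candidate key since {B, G}⁺ = {A, B, C, D, E, F, G} covers every attribute.
{C, E} is a candidate key since {C, E}⁺ = {A, B, C, D, E, F, G} covers every attribute.
{C, G} is a candidate key since {C, G}⁺ = {A, B, C, D, E, F, G} covers every attribute.
No proper subset of any of these is a key, and no other minimal superkey exists.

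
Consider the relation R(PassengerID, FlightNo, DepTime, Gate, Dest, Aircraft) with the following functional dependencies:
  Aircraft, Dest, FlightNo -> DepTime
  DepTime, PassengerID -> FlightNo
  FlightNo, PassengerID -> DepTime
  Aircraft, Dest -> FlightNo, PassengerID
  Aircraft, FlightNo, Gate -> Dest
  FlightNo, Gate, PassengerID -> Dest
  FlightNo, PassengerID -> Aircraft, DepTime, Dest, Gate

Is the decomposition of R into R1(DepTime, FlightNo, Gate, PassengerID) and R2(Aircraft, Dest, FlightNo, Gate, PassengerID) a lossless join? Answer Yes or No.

Yes

Common attributes: {FlightNo, Gate, PassengerID}; their closure is {Aircraft, DepTime, Dest, FlightNo, Gate, PassengerID}.
R1 is contained in that closure, so R1 ∩ R2 -> R1 holds and the join is lossless.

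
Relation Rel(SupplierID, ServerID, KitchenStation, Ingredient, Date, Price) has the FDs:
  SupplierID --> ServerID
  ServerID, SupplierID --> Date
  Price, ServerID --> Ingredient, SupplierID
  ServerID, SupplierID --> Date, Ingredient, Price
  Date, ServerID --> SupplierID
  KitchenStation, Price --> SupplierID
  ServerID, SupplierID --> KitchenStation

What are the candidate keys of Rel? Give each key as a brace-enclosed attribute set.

Closure of {SupplierID} is {Date, Ingredient, KitchenStation, Price, ServerID, SupplierID}, the whole schema; {SupplierID} is a candidate key.
Closure of {Date, ServerID} is {Date, Ingredient, KitchenStation, Price, ServerID, SupplierID}, the whole schema; {Date, ServerID} is a candidate key.
Closure of {KitchenStation, Price} is {Date, Ingredient, KitchenStation, Price, ServerID, SupplierID}, the whole schema; {KitchenStation, Price} is a candidate key.
Closure of {Price, ServerID} is {Date, Ingredient, KitchenStation, Price, ServerID, SupplierID}, the whole schema; {Price, ServerID} is a candidate key.
Any other superkey properly contains one of these, so there are no further candidate keys.

{Date, ServerID}, {KitchenStation, Price}, {Price, ServerID}, {SupplierID}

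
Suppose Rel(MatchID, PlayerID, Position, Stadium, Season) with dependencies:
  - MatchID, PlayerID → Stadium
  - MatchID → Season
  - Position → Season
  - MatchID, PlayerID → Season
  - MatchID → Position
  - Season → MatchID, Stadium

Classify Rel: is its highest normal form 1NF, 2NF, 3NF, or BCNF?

Candidate keys: {MatchID, PlayerID}, {PlayerID, Position}, {PlayerID, Season}. Prime attributes: {MatchID, PlayerID, Position, Season}.
For MatchID → Season we have {MatchID}⁺ = {MatchID, Position, Season, Stadium}; {MatchID} is not a superkey, so BCNF fails.
Season → MatchID, Stadium determines the non-prime attribute {Stadium} from a non-superkey — 3NF is violated.
The proper key subset {MatchID} of {MatchID, PlayerID} determines non-prime {Stadium}, so the relation is not even in 2NF.

1NF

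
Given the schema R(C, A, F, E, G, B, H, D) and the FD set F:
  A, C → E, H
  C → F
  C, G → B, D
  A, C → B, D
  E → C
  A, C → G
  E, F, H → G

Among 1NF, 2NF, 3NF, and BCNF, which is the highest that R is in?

Candidate keys: {A, C}, {A, E}. Prime attributes: {A, C, E}.
C → F breaks BCNF: {C}⁺ = {C, F}, so {C} is not a superkey.
Because {F} is non-prime and the left side of C → F is not a superkey, the relation is not in 3NF.
The proper key subset {C} of {A, C} determines non-prime {F}, so the relation is not even in 2NF.

1NF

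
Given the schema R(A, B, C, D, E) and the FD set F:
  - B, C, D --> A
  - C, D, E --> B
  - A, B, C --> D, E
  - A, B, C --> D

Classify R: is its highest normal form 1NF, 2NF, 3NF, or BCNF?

BCNF

Candidate keys: {A, B, C}, {B, C, D}, {C, D, E}. Prime attributes: {A, B, C, D, E}.
Every FD has a superkey on the left, so the relation is in BCNF.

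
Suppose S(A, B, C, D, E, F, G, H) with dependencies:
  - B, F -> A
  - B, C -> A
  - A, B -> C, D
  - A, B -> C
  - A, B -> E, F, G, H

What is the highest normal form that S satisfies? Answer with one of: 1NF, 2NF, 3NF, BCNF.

Candidate keys: {A, B}, {B, C}, {B, F}. Prime attributes: {A, B, C, F}.
The left-hand side of every FD is a superkey, so BCNF is satisfied.

BCNF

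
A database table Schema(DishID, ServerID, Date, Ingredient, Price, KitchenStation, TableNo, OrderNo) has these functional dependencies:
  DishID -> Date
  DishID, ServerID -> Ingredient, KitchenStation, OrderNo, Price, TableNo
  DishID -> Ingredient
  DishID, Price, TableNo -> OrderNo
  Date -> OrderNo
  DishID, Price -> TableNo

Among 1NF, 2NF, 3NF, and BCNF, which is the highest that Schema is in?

Candidate key: {DishID, ServerID}. Prime attributes: {DishID, ServerID}.
For DishID -> Date we have {DishID}⁺ = {Date, DishID, Ingredient, OrderNo}; {DishID} is not a superkey, so BCNF fails.
DishID -> Date determines the non-prime attribute {Date} from a non-superkey — 3NF is violated.
Since {DishID} ⊂ {DishID, ServerID} and {DishID}⁺ ⊇ {Date, Ingredient, OrderNo} with {Date, Ingredient, OrderNo} non-prime, there is a partial dependency; 2NF fails.

1NF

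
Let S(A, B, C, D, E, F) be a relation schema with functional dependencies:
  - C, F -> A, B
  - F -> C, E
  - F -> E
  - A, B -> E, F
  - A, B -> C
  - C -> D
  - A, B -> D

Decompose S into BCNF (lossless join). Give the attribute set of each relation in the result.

Candidate keys of the original relation: {A, B}, {F}.
{A, B, C, D, E, F}: {C} determines {C, D} here but is not a superkey — split on C -> D, giving {C, D} and {A, B, C, E, F}.
{C, D}: every determinant is a superkey — BCNF.
{A, B, C, E, F}: every determinant is a superkey — BCNF.

{A, B, C, E, F}; {C, D}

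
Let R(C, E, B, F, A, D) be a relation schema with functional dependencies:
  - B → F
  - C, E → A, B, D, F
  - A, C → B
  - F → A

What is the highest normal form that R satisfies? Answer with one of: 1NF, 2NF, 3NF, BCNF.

2NF

Candidate key: {C, E}. Prime attributes: {C, E}.
B → F: {B}⁺ = {A, B, F}, which is not all of the attributes, so the left side is not a superkey — BCNF is violated.
B → F has non-prime {F} on the right and a non-superkey on the left, so 3NF fails.
No proper subset of a key has a non-prime attribute in its closure, so there is no partial dependency; 2NF holds.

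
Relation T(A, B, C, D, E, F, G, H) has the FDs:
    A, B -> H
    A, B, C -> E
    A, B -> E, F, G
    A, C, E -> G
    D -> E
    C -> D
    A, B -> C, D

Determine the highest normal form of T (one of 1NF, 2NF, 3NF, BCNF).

Candidate key: {A, B}. Prime attributes: {A, B}.
For A, C, E -> G we have {A, C, E}⁺ = {A, C, D, E, G}; {A, C, E} is not a superkey, so BCNF fails.
A, C, E -> G determines the non-prime attribute {G} from a non-superkey — 3NF is violated.
No proper subset of a key has a non-prime attribute in its closure, so there is no partial dependency; 2NF holds.

2NF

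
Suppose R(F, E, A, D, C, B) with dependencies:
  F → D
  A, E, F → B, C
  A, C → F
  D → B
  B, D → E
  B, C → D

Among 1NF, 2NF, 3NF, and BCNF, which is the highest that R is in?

1NF

Candidate keys: {A, C}, {A, F}. Prime attributes: {A, C, F}.
F → D: {F}⁺ = {B, D, E, F}, which is not all of the attributes, so the left side is not a superkey — BCNF is violated.
Because {D} is non-prime and the left side of F → D is not a superkey, the relation is not in 3NF.
{F} is a proper subset of the key {A, F}, and {F}⁺ contains the non-prime attributes {B, D, E} — a partial dependency, so 2NF is violated.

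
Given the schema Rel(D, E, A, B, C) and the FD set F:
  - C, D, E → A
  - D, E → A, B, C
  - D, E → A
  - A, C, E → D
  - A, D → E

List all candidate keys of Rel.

{A, D}⁺ = {A, B, C, D, E} — all of the relation — so {A, D} is a candidate key.
{D, E}⁺ = {A, B, C, D, E} — all of the relation — so {D, E} is a candidate key.
{A, C, E}⁺ = {A, B, C, D, E} — all of the relation — so {A, C, E} is a candidate key.
No proper subset of any of these is a key, and no other minimal superkey exists.

{A, C, E}, {A, D}, {D, E}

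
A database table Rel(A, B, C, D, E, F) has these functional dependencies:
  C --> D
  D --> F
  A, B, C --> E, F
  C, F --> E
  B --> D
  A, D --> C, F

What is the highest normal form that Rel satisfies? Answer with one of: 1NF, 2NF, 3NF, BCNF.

Candidate key: {A, B}. Prime attributes: {A, B}.
C --> D breaks BCNF: {C}⁺ = {C, D, E, F}, so {C} is not a superkey.
C --> D determines the non-prime attribute {D} from a non-superkey — 3NF is violated.
{B} is a proper subset of the key {A, B}, and {B}⁺ contains the non-prime attributes {D, F} — a partial dependency, so 2NF is violated.

1NF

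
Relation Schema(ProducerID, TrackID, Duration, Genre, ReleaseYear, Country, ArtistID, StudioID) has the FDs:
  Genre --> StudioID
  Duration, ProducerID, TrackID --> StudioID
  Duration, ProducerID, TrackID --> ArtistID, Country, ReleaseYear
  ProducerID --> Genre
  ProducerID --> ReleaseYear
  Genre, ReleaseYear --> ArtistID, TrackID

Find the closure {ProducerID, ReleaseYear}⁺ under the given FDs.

{ArtistID, Genre, ProducerID, ReleaseYear, StudioID, TrackID}

Start with {ProducerID, ReleaseYear}.
ProducerID --> Genre applies; add {Genre} → now {Genre, ProducerID, ReleaseYear}.
Genre, ReleaseYear --> ArtistID, TrackID applies; add {ArtistID, TrackID} → now {ArtistID, Genre, ProducerID, ReleaseYear, TrackID}.
Genre --> StudioID applies; add {StudioID} → now {ArtistID, Genre, ProducerID, ReleaseYear, StudioID, TrackID}.
No further FD applies.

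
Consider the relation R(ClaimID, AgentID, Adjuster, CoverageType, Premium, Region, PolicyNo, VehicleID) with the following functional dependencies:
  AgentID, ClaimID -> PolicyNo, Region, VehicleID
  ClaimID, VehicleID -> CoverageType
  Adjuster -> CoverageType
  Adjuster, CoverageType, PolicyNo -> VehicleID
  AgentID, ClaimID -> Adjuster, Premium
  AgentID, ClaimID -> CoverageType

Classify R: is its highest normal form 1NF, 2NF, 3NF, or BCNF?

Candidate key: {AgentID, ClaimID}. Prime attributes: {AgentID, ClaimID}.
For ClaimID, VehicleID -> CoverageType we have {ClaimID, VehicleID}⁺ = {ClaimID, CoverageType, VehicleID}; {ClaimID, VehicleID} is not a superkey, so BCNF fails.
ClaimID, VehicleID -> CoverageType determines the non-prime attribute {CoverageType} from a non-superkey — 3NF is violated.
No non-prime attribute depends on a proper subset of any candidate key, so 2NF holds.

2NF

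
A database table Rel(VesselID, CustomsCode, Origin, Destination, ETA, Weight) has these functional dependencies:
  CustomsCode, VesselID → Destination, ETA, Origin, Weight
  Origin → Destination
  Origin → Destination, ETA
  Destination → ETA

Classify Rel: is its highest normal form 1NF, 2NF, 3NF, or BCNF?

2NF

Candidate key: {CustomsCode, VesselID}. Prime attributes: {CustomsCode, VesselID}.
Origin → Destination breaks BCNF: {Origin}⁺ = {Destination, ETA, Origin}, so {Origin} is not a superkey.
Origin → Destination determines the non-prime attribute {Destination} from a non-superkey — 3NF is violated.
Checking every proper subset of each key, none determines a non-prime attribute — 2NF is satisfied.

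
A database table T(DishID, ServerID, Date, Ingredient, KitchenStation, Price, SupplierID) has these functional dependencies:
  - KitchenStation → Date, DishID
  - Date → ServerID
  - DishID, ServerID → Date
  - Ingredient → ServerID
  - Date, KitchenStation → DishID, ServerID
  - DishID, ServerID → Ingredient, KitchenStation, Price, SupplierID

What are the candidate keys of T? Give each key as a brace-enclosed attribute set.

{Date, DishID}, {DishID, Ingredient}, {DishID, ServerID}, {KitchenStation}

{KitchenStation} is a candidate key since {KitchenStation}⁺ = {Date, DishID, Ingredient, KitchenStation, Price, ServerID, SupplierID} covers every attribute.
{Date, DishID} is a candidate key since {Date, DishID}⁺ = {Date, DishID, Ingredient, KitchenStation, Price, ServerID, SupplierID} covers every attribute.
{DishID, Ingredient} is a candidate key since {DishID, Ingredient}⁺ = {Date, DishID, Ingredient, KitchenStation, Price, ServerID, SupplierID} covers every attribute.
{DishID, ServerID} is a candidate key since {DishID, ServerID}⁺ = {Date, DishID, Ingredient, KitchenStation, Price, ServerID, SupplierID} covers every attribute.
Any other superkey properly contains one of these, so there are no further candidate keys.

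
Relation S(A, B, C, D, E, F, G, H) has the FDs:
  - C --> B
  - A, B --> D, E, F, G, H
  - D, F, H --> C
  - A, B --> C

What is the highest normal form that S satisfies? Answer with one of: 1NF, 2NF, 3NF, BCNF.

3NF

Candidate keys: {A, B}, {A, C}, {A, D, F, H}. Prime attributes: {A, B, C, D, F, H}.
C --> B: {C}⁺ = {B, C}, which is not all of the attributes, so the left side is not a superkey — BCNF is violated.
Since {B} ⊆ prime attributes and every other non-superkey FD also has a prime right side, the schema is in 3NF.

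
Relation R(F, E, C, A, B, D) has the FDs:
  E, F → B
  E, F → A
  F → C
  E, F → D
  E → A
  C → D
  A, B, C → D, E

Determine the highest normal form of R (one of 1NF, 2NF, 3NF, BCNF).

1NF

Candidate keys: {A, B, F}, {E, F}. Prime attributes: {A, B, E, F}.
F → C breaks BCNF: {F}⁺ = {C, D, F}, so {F} is not a superkey.
F → C determines the non-prime attribute {C} from a non-superkey — 3NF is violated.
{F} is a proper subset of the key {E, F}, and {F}⁺ contains the non-prime attributes {C, D} — a partial dependency, so 2NF is violated.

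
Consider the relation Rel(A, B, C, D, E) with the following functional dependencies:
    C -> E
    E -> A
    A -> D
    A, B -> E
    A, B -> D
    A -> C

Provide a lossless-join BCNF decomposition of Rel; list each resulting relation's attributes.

{A, C, D, E}; {B, C}

Candidate keys of the original relation: {A, B}, {B, C}, {B, E}.
In {A, B, C, D, E}, {C} is not a superkey ({C}⁺ restricted to this set is {A, C, D, E}), so split on C -> A, D, E into {A, C, D, E} and {B, C}.
{A, C, D, E} has no BCNF violation.
{B, C} has no BCNF violation.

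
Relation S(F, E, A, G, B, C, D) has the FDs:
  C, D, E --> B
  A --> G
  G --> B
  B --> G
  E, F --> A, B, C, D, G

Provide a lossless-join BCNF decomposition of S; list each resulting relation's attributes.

Candidate key of the original relation: {E, F}.
In {A, B, C, D, E, F, G}, {C, D, E} is not a superkey ({C, D, E}⁺ restricted to this set is {B, C, D, E, G}), so split on C, D, E --> B, G into {B, C, D, E, G} and {A, C, D, E, F}.
In {B, C, D, E, G}, {G} is not a superkey ({G}⁺ restricted to this set is {B, G}), so split on G --> B into {B, G} and {C, D, E, G}.
{B, G} is in BCNF.
{C, D, E, G} is in BCNF.
{A, C, D, E, F} is in BCNF.

{A, C, D, E, F}; {B, G}; {C, D, E, G}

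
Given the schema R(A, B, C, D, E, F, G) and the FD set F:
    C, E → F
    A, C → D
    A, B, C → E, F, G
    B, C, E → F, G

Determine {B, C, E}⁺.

Start with {B, C, E}.
C, E → F applies; add {F} → now {B, C, E, F}.
B, C, E → F, G applies; add {G} → now {B, C, E, F, G}.
No further FD applies.

{B, C, E, F, G}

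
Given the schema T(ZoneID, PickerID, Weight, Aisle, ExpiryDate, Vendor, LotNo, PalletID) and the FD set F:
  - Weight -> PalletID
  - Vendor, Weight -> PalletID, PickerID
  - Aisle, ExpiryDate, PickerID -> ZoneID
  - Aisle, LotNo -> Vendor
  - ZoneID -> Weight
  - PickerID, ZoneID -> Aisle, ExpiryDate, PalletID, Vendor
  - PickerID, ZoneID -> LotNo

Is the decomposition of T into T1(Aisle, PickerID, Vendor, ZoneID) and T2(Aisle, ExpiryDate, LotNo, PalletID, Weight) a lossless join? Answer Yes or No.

No

Common attributes: {Aisle}; their closure is {Aisle}.
The closure covers neither T1 nor T2 entirely; the join is not lossless.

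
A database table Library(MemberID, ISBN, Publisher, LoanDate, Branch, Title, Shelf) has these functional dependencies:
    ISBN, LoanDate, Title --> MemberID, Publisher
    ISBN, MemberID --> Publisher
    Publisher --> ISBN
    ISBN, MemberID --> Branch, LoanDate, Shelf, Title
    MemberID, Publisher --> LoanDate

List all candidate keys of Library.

{ISBN, LoanDate, Title}, {ISBN, MemberID}, {LoanDate, Publisher, Title}, {MemberID, Publisher}

{ISBN, MemberID}⁺ = {Branch, ISBN, LoanDate, MemberID, Publisher, Shelf, Title} — all of the relation — so {ISBN, MemberID} is a candidate key.
{MemberID, Publisher}⁺ = {Branch, ISBN, LoanDate, MemberID, Publisher, Shelf, Title} — all of the relation — so {MemberID, Publisher} is a candidate key.
{ISBN, LoanDate, Title}⁺ = {Branch, ISBN, LoanDate, MemberID, Publisher, Shelf, Title} — all of the relation — so {ISBN, LoanDate, Title} is a candidate key.
{LoanDate, Publisher, Title}⁺ = {Branch, ISBN, LoanDate, MemberID, Publisher, Shelf, Title} — all of the relation — so {LoanDate, Publisher, Title} is a candidate key.
Any other superkey properly contains one of these, so there are no further candidate keys.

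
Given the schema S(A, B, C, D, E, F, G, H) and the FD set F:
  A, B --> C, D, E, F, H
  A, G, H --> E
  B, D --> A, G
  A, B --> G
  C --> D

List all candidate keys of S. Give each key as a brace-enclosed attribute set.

{A, B}, {B, C}, {B, D}

No FD produces {B}, so it must be in every candidate key.
{A, B}⁺ = {A, B, C, D, E, F, G, H} — all of the relation — so {A, B} is a candidate key.
{B, C}⁺ = {A, B, C, D, E, F, G, H} — all of the relation — so {B, C} is a candidate key.
{B, D}⁺ = {A, B, C, D, E, F, G, H} — all of the relation — so {B, D} is a candidate key.
Any other superkey properly contains one of these, so there are no further candidate keys.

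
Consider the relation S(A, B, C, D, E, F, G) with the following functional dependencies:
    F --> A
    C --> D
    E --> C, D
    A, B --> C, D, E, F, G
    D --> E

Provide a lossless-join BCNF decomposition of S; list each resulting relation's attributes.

Candidate keys of the original relation: {A, B}, {B, F}.
Within {A, B, C, D, E, F, G}: {F}⁺ ∩ {A, B, C, D, E, F, G} = {A, F}, not the whole set, so F --> A violates BCNF; decompose into {A, F} and {B, C, D, E, F, G}.
{A, F} has no BCNF violation.
Within {B, C, D, E, F, G}: {C}⁺ ∩ {B, C, D, E, F, G} = {C, D, E}, not the whole set, so C --> D, E violates BCNF; decompose into {C, D, E} and {B, C, F, G}.
{C, D, E} has no BCNF violation.
{B, C, F, G} has no BCNF violation.

{A, F}; {B, C, F, G}; {C, D, E}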